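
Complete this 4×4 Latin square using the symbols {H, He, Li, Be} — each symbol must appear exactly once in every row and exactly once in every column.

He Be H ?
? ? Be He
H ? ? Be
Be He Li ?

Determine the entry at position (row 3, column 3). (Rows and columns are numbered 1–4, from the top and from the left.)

He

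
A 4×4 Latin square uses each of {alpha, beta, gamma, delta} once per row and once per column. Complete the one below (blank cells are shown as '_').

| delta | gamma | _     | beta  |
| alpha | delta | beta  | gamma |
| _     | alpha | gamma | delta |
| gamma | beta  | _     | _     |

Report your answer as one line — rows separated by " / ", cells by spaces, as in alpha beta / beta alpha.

delta gamma alpha beta / alpha delta beta gamma / beta alpha gamma delta / gamma beta delta alpha

row 1 has {beta,gamma,delta}; column 3 has {beta,gamma} — only alpha is left for (r1,c3).
row 3 has {alpha,gamma,delta}; column 1 has {alpha,gamma,delta} — only beta is left for (r3,c1).
row 4 has {beta,gamma}; column 3 has {alpha,beta,gamma} — only delta is left for (r4,c3).
row 4 has {beta,gamma,delta}; column 4 has {beta,gamma,delta} — only alpha is left for (r4,c4).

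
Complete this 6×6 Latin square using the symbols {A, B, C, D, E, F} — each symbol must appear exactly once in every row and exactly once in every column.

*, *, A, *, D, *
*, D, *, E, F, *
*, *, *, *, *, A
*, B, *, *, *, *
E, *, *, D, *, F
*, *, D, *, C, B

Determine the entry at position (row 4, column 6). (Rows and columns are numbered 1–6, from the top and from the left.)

D

(r2,c6): row 2 has {D,E,F}; column 6 has {A,B,F}, so it must be C.
(r1,c6): row 1 has {A,D}; column 6 has {A,B,C,F}, so it must be E.
(r2,c3): row 2 has {C,D,E,F}; column 3 has {A,D}, so it must be B.
(r4,c6): row 4 has {B}; column 6 has {A,B,C,E,F}, so it must be D.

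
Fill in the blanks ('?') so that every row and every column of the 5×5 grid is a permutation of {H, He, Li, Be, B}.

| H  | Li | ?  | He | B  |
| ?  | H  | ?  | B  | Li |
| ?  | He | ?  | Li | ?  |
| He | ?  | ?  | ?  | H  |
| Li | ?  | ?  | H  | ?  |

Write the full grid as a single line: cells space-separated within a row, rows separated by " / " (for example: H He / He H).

H Li Be He B / Be H He B Li / B He H Li Be / He B Li Be H / Li Be B H He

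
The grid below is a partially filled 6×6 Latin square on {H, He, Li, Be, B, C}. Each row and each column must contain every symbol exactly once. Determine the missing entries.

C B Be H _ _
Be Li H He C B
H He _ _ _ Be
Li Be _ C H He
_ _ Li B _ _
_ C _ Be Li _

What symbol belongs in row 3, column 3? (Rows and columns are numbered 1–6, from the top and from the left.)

C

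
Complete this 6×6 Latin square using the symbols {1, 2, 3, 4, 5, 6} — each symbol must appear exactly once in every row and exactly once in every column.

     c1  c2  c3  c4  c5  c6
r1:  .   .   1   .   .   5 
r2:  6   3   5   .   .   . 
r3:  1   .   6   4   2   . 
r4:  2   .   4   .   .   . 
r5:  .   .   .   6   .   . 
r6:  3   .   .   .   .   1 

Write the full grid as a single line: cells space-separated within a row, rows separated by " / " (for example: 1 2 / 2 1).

4 6 1 2 3 5 / 6 3 5 1 4 2 / 1 5 6 4 2 3 / 2 1 4 3 5 6 / 5 2 3 6 1 4 / 3 4 2 5 6 1

(r1,c1) = 4
(r3,c2) = 5
(r3,c6) = 3
(r4,c6) = 6
(r5,c1) = 5
(r6,c3) = 2
(r6,c4) = 5
(r4,c2) = 1
(r4,c4) = 3
(r4,c5) = 5
(r5,c3) = 3
(r1,c4) = 2
(r2,c4) = 1
(r2,c5) = 4
(r2,c6) = 2
(r5,c5) = 1
(r5,c6) = 4
(r6,c5) = 6
(r1,c2) = 6
(r1,c5) = 3
(r5,c2) = 2
(r6,c2) = 4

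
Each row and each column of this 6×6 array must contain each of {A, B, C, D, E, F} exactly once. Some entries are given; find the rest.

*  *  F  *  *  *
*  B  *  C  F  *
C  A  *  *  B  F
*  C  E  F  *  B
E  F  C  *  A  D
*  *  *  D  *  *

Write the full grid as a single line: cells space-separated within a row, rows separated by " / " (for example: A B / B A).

B D F A E C / D B A C F E / C A D E B F / A C E F D B / E F C B A D / F E B D C A

At row 3, column 3: row 3 has {A,B,C,F}; column 3 has {C,E,F}; that leaves D.
At row 3, column 4: row 3 has {A,B,C,D,F}; column 4 has {C,D,F}; that leaves E.
At row 4, column 5: row 4 has {B,C,E,F}; column 5 has {A,B,F}; that leaves D.
At row 5, column 4: row 5 has {A,C,D,E,F}; column 4 has {C,D,E,F}; that leaves B.
At row 6, column 2: row 6 has {D}; column 2 has {A,B,C,F}; that leaves E.
At row 6, column 5: row 6 has {D,E}; column 5 has {A,B,D,F}; that leaves C.
At row 6, column 6: row 6 has {C,D,E}; column 6 has {B,D,F}; that leaves A.
At row 1, column 2: row 1 has {F}; column 2 has {A,B,C,E,F}; that leaves D.
At row 1, column 4: row 1 has {D,F}; column 4 has {B,C,D,E,F}; that leaves A.
At row 1, column 5: row 1 has {A,D,F}; column 5 has {A,B,C,D,F}; that leaves E.
At row 1, column 6: row 1 has {A,D,E,F}; column 6 has {A,B,D,F}; that leaves C.
At row 2, column 3: row 2 has {B,C,F}; column 3 has {C,D,E,F}; that leaves A.
At row 2, column 6: row 2 has {A,B,C,F}; column 6 has {A,B,C,D,F}; that leaves E.
At row 4, column 1: row 4 has {B,C,D,E,F}; column 1 has {C,E}; that leaves A.
At row 6, column 3: row 6 has {A,C,D,E}; column 3 has {A,C,D,E,F}; that leaves B.
At row 1, column 1: row 1 has {A,C,D,E,F}; column 1 has {A,C,E}; that leaves B.
At row 2, column 1: row 2 has {A,B,C,E,F}; column 1 has {A,B,C,E}; that leaves D.
At row 6, column 1: row 6 has {A,B,C,D,E}; column 1 has {A,B,C,D,E}; that leaves F.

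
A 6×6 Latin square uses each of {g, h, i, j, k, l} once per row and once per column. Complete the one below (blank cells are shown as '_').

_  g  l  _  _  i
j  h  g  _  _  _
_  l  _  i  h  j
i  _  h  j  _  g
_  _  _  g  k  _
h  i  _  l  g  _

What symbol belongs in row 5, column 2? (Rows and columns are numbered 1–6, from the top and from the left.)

j

(r1,c1) = k
(r1,c4) = h
(r1,c5) = j
(r2,c4) = k
(r2,c6) = l
(r3,c1) = g
(r3,c3) = k
(r4,c2) = k
(r4,c5) = l
(r5,c1) = l
(r5,c2) = j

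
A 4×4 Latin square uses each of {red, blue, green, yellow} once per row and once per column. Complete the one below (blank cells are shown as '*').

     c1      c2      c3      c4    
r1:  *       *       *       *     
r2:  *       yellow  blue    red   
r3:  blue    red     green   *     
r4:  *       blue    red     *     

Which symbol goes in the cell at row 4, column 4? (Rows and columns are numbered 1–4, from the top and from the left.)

(r1,c2) = green
(r1,c3) = yellow
(r1,c4) = blue
(r2,c1) = green
(r3,c4) = yellow
(r4,c1) = yellow
(r4,c4) = green

green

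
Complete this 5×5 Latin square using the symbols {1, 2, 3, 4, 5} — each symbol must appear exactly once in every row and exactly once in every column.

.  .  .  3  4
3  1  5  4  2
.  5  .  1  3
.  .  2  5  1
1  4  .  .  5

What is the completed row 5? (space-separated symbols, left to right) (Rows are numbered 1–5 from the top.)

1 4 3 2 5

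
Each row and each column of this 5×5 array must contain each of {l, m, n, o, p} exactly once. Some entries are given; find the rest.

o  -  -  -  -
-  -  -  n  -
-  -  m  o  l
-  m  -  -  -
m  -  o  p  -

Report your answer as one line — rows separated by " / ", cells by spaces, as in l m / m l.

(r4,c4): row 4 has {m}; column 4 has {n,o,p}, so it must be l.
(r5,c5): row 5 has {m,o,p}; column 5 has {l}, so it must be n.
(r1,c4): row 1 has {o}; column 4 has {l,n,o,p}, so it must be m.
(r1,c5): row 1 has {m,o}; column 5 has {l,n}, so it must be p.
(r4,c5): row 4 has {l,m}; column 5 has {l,n,p}, so it must be o.
(r5,c2): row 5 has {m,n,o,p}; column 2 has {m}, so it must be l.
(r1,c2): row 1 has {m,o,p}; column 2 has {l,m}, so it must be n.
(r1,c3): row 1 has {m,n,o,p}; column 3 has {m,o}, so it must be l.
(r2,c3): row 2 has {n}; column 3 has {l,m,o}, so it must be p.
(r2,c5): row 2 has {n,p}; column 5 has {l,n,o,p}, so it must be m.
(r3,c2): row 3 has {l,m,o}; column 2 has {l,m,n}, so it must be p.
(r4,c3): row 4 has {l,m,o}; column 3 has {l,m,o,p}, so it must be n.
(r2,c1): row 2 has {m,n,p}; column 1 has {m,o}, so it must be l.
(r2,c2): row 2 has {l,m,n,p}; column 2 has {l,m,n,p}, so it must be o.
(r3,c1): row 3 has {l,m,o,p}; column 1 has {l,m,o}, so it must be n.
(r4,c1): row 4 has {l,m,n,o}; column 1 has {l,m,n,o}, so it must be p.

o n l m p / l o p n m / n p m o l / p m n l o / m l o p n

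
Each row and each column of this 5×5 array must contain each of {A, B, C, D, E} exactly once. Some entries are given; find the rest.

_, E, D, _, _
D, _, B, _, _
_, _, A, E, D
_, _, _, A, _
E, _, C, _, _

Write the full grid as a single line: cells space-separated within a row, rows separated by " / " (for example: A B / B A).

A E D B C / D A B C E / B C A E D / C D E A B / E B C D A

(r2,c4): row 2 has {B,D}; column 4 has {A,E}, so it must be C.
(r4,c3): row 4 has {A}; column 3 has {A,B,C,D}, so it must be E.
(r1,c4): row 1 has {D,E}; column 4 has {A,C,E}, so it must be B.
(r2,c2): row 2 has {B,C,D}; column 2 has {E}, so it must be A.
(r2,c5): row 2 has {A,B,C,D}; column 5 has {D}, so it must be E.
(r5,c4): row 5 has {C,E}; column 4 has {A,B,C,E}, so it must be D.
(r5,c2): row 5 has {C,D,E}; column 2 has {A,E}, so it must be B.
(r5,c5): row 5 has {B,C,D,E}; column 5 has {D,E}, so it must be A.
(r1,c5): row 1 has {B,D,E}; column 5 has {A,D,E}, so it must be C.
(r3,c2): row 3 has {A,D,E}; column 2 has {A,B,E}, so it must be C.
(r4,c2): row 4 has {A,E}; column 2 has {A,B,C,E}, so it must be D.
(r4,c5): row 4 has {A,D,E}; column 5 has {A,C,D,E}, so it must be B.
(r1,c1): row 1 has {B,C,D,E}; column 1 has {D,E}, so it must be A.
(r3,c1): row 3 has {A,C,D,E}; column 1 has {A,D,E}, so it must be B.
(r4,c1): row 4 has {A,B,D,E}; column 1 has {A,B,D,E}, so it must be C.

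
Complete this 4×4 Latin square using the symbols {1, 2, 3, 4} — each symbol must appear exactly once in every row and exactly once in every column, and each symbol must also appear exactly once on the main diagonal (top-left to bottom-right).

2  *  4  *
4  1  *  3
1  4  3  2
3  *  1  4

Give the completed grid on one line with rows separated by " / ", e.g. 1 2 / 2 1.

2 3 4 1 / 4 1 2 3 / 1 4 3 2 / 3 2 1 4

(r1,c2) = 3
(r1,c4) = 1
(r2,c3) = 2
(r4,c2) = 2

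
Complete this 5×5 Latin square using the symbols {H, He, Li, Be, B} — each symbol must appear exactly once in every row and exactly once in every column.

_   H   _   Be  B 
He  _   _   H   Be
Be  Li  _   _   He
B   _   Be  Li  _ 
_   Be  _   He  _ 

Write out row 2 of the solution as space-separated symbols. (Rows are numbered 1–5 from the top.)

He B Li H Be

(r1,c1) = Li
(r1,c3) = He
(r2,c2) = B
(r2,c3) = Li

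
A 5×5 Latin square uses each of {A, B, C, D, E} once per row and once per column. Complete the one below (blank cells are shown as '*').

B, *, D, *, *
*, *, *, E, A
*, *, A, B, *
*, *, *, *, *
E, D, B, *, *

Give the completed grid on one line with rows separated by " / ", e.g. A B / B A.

B A D C E / D B C E A / C E A B D / A C E D B / E D B A C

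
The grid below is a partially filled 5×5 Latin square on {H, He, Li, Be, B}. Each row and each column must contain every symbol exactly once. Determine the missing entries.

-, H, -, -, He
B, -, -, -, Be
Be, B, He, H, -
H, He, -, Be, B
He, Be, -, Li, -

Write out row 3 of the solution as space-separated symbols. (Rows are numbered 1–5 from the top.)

Be B He H Li

(r1,c1) = Li
(r1,c4) = B
(r2,c2) = Li
(r2,c3) = H
(r2,c4) = He
(r3,c5) = Li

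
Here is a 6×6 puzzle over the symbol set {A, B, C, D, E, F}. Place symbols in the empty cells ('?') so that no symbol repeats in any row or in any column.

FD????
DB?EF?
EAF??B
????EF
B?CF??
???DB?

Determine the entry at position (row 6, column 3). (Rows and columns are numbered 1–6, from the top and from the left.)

At row 2, column 3: row 2 has {B,D,E,F}; column 3 has {C,F}; that leaves A.
At row 2, column 6: row 2 has {A,B,D,E,F}; column 6 has {B,F}; that leaves C.
At row 3, column 4: row 3 has {A,B,E,F}; column 4 has {D,E,F}; that leaves C.
At row 3, column 5: row 3 has {A,B,C,E,F}; column 5 has {B,E,F}; that leaves D.
At row 4, column 2: row 4 has {E,F}; column 2 has {A,B,D}; that leaves C.
At row 5, column 2: row 5 has {B,C,F}; column 2 has {A,B,C,D}; that leaves E.
At row 5, column 5: row 5 has {B,C,E,F}; column 5 has {B,D,E,F}; that leaves A.
At row 5, column 6: row 5 has {A,B,C,E,F}; column 6 has {B,C,F}; that leaves D.
At row 6, column 2: row 6 has {B,D}; column 2 has {A,B,C,D,E}; that leaves F.
At row 6, column 3: row 6 has {B,D,F}; column 3 has {A,C,F}; that leaves E.

E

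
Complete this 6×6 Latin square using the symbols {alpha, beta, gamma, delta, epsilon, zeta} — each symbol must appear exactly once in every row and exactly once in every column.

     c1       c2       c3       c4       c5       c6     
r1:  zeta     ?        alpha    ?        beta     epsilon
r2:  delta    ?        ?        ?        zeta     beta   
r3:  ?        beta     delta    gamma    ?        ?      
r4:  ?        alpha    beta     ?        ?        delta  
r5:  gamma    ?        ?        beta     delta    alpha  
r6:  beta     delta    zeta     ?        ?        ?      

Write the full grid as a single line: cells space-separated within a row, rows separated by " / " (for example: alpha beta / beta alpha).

(r1,c2) = gamma
(r1,c4) = delta
(r2,c2) = epsilon
(r2,c3) = gamma
(r2,c4) = alpha
(r3,c6) = zeta
(r4,c1) = epsilon
(r4,c4) = zeta
(r4,c5) = gamma
(r5,c2) = zeta
(r5,c3) = epsilon
(r6,c4) = epsilon
(r6,c5) = alpha
(r6,c6) = gamma
(r3,c1) = alpha
(r3,c5) = epsilon

zeta gamma alpha delta beta epsilon / delta epsilon gamma alpha zeta beta / alpha beta delta gamma epsilon zeta / epsilon alpha beta zeta gamma delta / gamma zeta epsilon beta delta alpha / beta delta zeta epsilon alpha gamma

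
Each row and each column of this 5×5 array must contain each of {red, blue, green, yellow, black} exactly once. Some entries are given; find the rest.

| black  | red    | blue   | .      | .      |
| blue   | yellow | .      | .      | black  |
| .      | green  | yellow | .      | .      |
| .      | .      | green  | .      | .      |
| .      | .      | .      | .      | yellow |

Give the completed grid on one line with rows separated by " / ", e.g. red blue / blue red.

black red blue yellow green / blue yellow red green black / red green yellow black blue / yellow black green blue red / green blue black red yellow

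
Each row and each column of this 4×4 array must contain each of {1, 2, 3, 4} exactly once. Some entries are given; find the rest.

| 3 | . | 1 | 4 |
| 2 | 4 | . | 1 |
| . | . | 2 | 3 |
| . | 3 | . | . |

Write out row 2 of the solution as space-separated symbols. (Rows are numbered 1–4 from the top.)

2 4 3 1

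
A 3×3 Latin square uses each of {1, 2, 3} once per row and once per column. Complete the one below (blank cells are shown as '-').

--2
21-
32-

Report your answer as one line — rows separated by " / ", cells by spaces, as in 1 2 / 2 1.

row 1 has {2}; column 1 has {2,3} — only 1 is left for (r1,c1).
row 1 has {1,2}; column 2 has {1,2} — only 3 is left for (r1,c2).
row 2 has {1,2}; column 3 has {2} — only 3 is left for (r2,c3).
row 3 has {2,3}; column 3 has {2,3} — only 1 is left for (r3,c3).

1 3 2 / 2 1 3 / 3 2 1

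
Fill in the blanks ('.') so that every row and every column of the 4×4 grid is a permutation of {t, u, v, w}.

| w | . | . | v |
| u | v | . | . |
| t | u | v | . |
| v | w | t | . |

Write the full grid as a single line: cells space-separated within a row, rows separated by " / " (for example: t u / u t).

w t u v / u v w t / t u v w / v w t u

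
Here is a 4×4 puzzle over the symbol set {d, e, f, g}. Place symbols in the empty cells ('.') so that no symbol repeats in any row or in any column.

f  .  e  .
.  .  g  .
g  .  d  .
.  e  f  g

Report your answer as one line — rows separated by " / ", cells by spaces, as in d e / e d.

(r1,c4): row 1 has {e,f}; column 4 has {g}, so it must be d.
(r3,c2): row 3 has {d,g}; column 2 has {e}, so it must be f.
(r3,c4): row 3 has {d,f,g}; column 4 has {d,g}, so it must be e.
(r4,c1): row 4 has {e,f,g}; column 1 has {f,g}, so it must be d.
(r1,c2): row 1 has {d,e,f}; column 2 has {e,f}, so it must be g.
(r2,c1): row 2 has {g}; column 1 has {d,f,g}, so it must be e.
(r2,c2): row 2 has {e,g}; column 2 has {e,f,g}, so it must be d.
(r2,c4): row 2 has {d,e,g}; column 4 has {d,e,g}, so it must be f.

f g e d / e d g f / g f d e / d e f g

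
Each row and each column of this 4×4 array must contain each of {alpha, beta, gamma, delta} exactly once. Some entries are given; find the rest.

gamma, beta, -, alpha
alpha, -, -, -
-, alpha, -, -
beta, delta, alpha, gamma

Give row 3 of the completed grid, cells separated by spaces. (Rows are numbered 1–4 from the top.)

(r1,c3) = delta
(r2,c2) = gamma
(r2,c3) = beta
(r2,c4) = delta
(r3,c1) = delta
(r3,c3) = gamma
(r3,c4) = beta

delta alpha gamma beta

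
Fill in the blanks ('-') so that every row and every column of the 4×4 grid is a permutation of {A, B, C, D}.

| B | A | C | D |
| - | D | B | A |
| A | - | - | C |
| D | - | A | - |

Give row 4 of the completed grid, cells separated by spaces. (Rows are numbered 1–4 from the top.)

D C A B

At row 2, column 1: row 2 has {A,B,D}; column 1 has {A,B,D}; that leaves C.
At row 3, column 2: row 3 has {A,C}; column 2 has {A,D}; that leaves B.
At row 3, column 3: row 3 has {A,B,C}; column 3 has {A,B,C}; that leaves D.
At row 4, column 2: row 4 has {A,D}; column 2 has {A,B,D}; that leaves C.
At row 4, column 4: row 4 has {A,C,D}; column 4 has {A,C,D}; that leaves B.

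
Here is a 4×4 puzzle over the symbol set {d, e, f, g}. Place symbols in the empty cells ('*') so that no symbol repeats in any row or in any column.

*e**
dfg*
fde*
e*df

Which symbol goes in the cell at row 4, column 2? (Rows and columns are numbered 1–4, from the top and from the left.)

g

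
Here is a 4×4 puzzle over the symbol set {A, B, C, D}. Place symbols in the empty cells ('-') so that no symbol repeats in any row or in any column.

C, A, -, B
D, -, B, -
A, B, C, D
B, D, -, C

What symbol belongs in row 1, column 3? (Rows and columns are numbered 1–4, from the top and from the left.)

row 1 has {A,B,C}; column 3 has {B,C} — only D is left for (r1,c3).

D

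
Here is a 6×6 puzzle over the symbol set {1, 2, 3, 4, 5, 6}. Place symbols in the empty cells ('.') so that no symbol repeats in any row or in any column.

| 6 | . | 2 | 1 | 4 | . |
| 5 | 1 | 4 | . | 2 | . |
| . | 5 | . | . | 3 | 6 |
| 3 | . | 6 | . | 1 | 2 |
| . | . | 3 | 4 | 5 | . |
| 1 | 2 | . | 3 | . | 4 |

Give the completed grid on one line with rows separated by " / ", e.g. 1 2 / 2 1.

6 3 2 1 4 5 / 5 1 4 6 2 3 / 4 5 1 2 3 6 / 3 4 6 5 1 2 / 2 6 3 4 5 1 / 1 2 5 3 6 4

(r1,c2): row 1 has {1,2,4,6}; column 2 has {1,2,5}, so it must be 3.
(r1,c6): row 1 has {1,2,3,4,6}; column 6 has {2,4,6}, so it must be 5.
(r2,c4): row 2 has {1,2,4,5}; column 4 has {1,3,4}, so it must be 6.
(r2,c6): row 2 has {1,2,4,5,6}; column 6 has {2,4,5,6}, so it must be 3.
(r3,c3): row 3 has {3,5,6}; column 3 has {2,3,4,6}, so it must be 1.
(r3,c4): row 3 has {1,3,5,6}; column 4 has {1,3,4,6}, so it must be 2.
(r4,c2): row 4 has {1,2,3,6}; column 2 has {1,2,3,5}, so it must be 4.
(r4,c4): row 4 has {1,2,3,4,6}; column 4 has {1,2,3,4,6}, so it must be 5.
(r5,c1): row 5 has {3,4,5}; column 1 has {1,3,5,6}, so it must be 2.
(r5,c2): row 5 has {2,3,4,5}; column 2 has {1,2,3,4,5}, so it must be 6.
(r5,c6): row 5 has {2,3,4,5,6}; column 6 has {2,3,4,5,6}, so it must be 1.
(r6,c3): row 6 has {1,2,3,4}; column 3 has {1,2,3,4,6}, so it must be 5.
(r6,c5): row 6 has {1,2,3,4,5}; column 5 has {1,2,3,4,5}, so it must be 6.
(r3,c1): row 3 has {1,2,3,5,6}; column 1 has {1,2,3,5,6}, so it must be 4.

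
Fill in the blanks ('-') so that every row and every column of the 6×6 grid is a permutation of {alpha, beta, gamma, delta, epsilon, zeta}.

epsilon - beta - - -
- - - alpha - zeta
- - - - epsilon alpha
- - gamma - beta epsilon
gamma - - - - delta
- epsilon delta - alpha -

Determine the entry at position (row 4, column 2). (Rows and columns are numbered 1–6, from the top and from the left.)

zeta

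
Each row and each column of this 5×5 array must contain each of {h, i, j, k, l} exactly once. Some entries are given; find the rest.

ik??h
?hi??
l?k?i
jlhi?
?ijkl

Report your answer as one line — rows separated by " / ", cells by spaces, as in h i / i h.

i k l j h / k h i l j / l j k h i / j l h i k / h i j k l

(r1,c3): row 1 has {h,i,k}; column 3 has {h,i,j,k}, so it must be l.
(r1,c4): row 1 has {h,i,k,l}; column 4 has {i,k}, so it must be j.
(r2,c1): row 2 has {h,i}; column 1 has {i,j,l}, so it must be k.
(r2,c4): row 2 has {h,i,k}; column 4 has {i,j,k}, so it must be l.
(r2,c5): row 2 has {h,i,k,l}; column 5 has {h,i,l}, so it must be j.
(r3,c2): row 3 has {i,k,l}; column 2 has {h,i,k,l}, so it must be j.
(r3,c4): row 3 has {i,j,k,l}; column 4 has {i,j,k,l}, so it must be h.
(r4,c5): row 4 has {h,i,j,l}; column 5 has {h,i,j,l}, so it must be k.
(r5,c1): row 5 has {i,j,k,l}; column 1 has {i,j,k,l}, so it must be h.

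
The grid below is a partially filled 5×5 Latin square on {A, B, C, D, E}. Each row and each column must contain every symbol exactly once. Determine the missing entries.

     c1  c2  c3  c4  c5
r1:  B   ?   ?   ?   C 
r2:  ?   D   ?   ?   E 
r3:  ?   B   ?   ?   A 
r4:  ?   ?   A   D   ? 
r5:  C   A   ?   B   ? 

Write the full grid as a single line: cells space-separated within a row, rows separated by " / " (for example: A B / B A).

B E D A C / A D B C E / D B C E A / E C A D B / C A E B D

(r1,c2) = E
(r1,c3) = D
(r1,c4) = A
(r2,c1) = A
(r2,c4) = C
(r3,c4) = E
(r4,c1) = E
(r4,c2) = C
(r4,c5) = B
(r5,c3) = E
(r5,c5) = D
(r2,c3) = B
(r3,c1) = D
(r3,c3) = C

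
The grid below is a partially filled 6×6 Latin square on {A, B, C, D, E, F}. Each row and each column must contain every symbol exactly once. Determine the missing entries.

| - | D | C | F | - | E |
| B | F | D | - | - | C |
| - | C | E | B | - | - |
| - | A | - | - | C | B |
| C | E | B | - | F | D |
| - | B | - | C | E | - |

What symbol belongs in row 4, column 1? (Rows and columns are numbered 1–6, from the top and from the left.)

E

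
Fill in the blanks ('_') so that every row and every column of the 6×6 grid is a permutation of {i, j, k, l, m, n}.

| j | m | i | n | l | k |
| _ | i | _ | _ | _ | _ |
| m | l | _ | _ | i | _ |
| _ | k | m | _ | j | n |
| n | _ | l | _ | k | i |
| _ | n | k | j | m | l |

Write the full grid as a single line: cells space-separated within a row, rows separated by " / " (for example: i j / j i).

At row 2, column 5: row 2 has {i}; column 5 has {i,j,k,l,m}; that leaves n.
At row 3, column 4: row 3 has {i,l,m}; column 4 has {j,n}; that leaves k.
At row 3, column 6: row 3 has {i,k,l,m}; column 6 has {i,k,l,n}; that leaves j.
At row 5, column 2: row 5 has {i,k,l,n}; column 2 has {i,k,l,m,n}; that leaves j.
At row 5, column 4: row 5 has {i,j,k,l,n}; column 4 has {j,k,n}; that leaves m.
At row 6, column 1: row 6 has {j,k,l,m,n}; column 1 has {j,m,n}; that leaves i.
At row 2, column 3: row 2 has {i,n}; column 3 has {i,k,l,m}; that leaves j.
At row 2, column 4: row 2 has {i,j,n}; column 4 has {j,k,m,n}; that leaves l.
At row 2, column 6: row 2 has {i,j,l,n}; column 6 has {i,j,k,l,n}; that leaves m.
At row 3, column 3: row 3 has {i,j,k,l,m}; column 3 has {i,j,k,l,m}; that leaves n.
At row 4, column 1: row 4 has {j,k,m,n}; column 1 has {i,j,m,n}; that leaves l.
At row 4, column 4: row 4 has {j,k,l,m,n}; column 4 has {j,k,l,m,n}; that leaves i.
At row 2, column 1: row 2 has {i,j,l,m,n}; column 1 has {i,j,l,m,n}; that leaves k.

j m i n l k / k i j l n m / m l n k i j / l k m i j n / n j l m k i / i n k j m l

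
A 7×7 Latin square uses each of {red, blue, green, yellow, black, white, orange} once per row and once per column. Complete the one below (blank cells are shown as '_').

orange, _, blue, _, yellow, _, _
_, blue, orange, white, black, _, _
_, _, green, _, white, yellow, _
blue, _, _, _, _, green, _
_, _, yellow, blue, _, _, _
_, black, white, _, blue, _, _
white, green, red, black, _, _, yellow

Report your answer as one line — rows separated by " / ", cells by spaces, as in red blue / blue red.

orange red blue green yellow white black / yellow blue orange white black red green / black orange green red white yellow blue / blue yellow black orange red green white / red white yellow blue green black orange / green black white yellow blue orange red / white green red black orange blue yellow

(r2,c6) = red
(r2,c7) = green
(r4,c3) = black
(r6,c6) = orange
(r6,c7) = red
(r7,c5) = orange
(r7,c6) = blue
(r2,c1) = yellow
(r4,c5) = red
(r5,c5) = green
(r6,c1) = green
(r6,c4) = yellow
(r4,c4) = orange
(r4,c7) = white
(r1,c7) = black
(r3,c4) = red
(r4,c2) = yellow
(r5,c7) = orange
(r1,c4) = green
(r1,c6) = white
(r3,c1) = black
(r3,c2) = orange
(r3,c7) = blue
(r5,c1) = red
(r5,c2) = white
(r5,c6) = black
(r1,c2) = red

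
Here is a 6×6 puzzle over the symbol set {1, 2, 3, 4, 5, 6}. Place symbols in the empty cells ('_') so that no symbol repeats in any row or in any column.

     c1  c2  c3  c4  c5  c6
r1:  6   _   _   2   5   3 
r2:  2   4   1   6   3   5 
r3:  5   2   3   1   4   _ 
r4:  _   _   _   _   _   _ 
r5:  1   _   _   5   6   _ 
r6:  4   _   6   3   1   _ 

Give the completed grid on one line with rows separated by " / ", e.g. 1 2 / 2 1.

6 1 4 2 5 3 / 2 4 1 6 3 5 / 5 2 3 1 4 6 / 3 6 5 4 2 1 / 1 3 2 5 6 4 / 4 5 6 3 1 2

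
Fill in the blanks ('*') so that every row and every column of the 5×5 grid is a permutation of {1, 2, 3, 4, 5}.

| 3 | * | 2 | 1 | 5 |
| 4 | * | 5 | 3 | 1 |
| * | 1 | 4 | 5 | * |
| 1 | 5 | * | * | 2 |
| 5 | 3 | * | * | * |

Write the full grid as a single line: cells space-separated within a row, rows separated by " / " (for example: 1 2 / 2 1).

3 4 2 1 5 / 4 2 5 3 1 / 2 1 4 5 3 / 1 5 3 4 2 / 5 3 1 2 4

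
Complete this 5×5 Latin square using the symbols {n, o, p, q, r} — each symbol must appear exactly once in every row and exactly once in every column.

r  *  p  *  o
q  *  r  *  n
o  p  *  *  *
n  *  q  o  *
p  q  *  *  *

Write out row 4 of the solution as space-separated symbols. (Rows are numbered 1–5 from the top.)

Cell (r1,c2): row 1 has {o,p,r}; column 2 has {p,q} → n.
Cell (r1,c4): row 1 has {n,o,p,r}; column 4 has {o} → q.
Cell (r2,c2): row 2 has {n,q,r}; column 2 has {n,p,q} → o.
Cell (r2,c4): row 2 has {n,o,q,r}; column 4 has {o,q} → p.
Cell (r3,c3): row 3 has {o,p}; column 3 has {p,q,r} → n.
Cell (r3,c4): row 3 has {n,o,p}; column 4 has {o,p,q} → r.
Cell (r3,c5): row 3 has {n,o,p,r}; column 5 has {n,o} → q.
Cell (r4,c2): row 4 has {n,o,q}; column 2 has {n,o,p,q} → r.
Cell (r4,c5): row 4 has {n,o,q,r}; column 5 has {n,o,q} → p.

n r q o p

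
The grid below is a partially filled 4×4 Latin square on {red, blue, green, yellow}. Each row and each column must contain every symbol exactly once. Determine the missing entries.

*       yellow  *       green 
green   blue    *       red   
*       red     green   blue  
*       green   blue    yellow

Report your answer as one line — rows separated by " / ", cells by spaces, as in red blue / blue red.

blue yellow red green / green blue yellow red / yellow red green blue / red green blue yellow

(r1,c3) = red
(r2,c3) = yellow
(r3,c1) = yellow
(r4,c1) = red
(r1,c1) = blue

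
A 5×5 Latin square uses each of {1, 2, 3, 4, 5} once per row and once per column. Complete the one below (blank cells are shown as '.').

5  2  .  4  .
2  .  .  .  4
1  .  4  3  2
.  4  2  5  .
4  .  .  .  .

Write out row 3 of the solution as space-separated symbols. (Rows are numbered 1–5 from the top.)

1 5 4 3 2

(r2,c4) = 1
(r3,c2) = 5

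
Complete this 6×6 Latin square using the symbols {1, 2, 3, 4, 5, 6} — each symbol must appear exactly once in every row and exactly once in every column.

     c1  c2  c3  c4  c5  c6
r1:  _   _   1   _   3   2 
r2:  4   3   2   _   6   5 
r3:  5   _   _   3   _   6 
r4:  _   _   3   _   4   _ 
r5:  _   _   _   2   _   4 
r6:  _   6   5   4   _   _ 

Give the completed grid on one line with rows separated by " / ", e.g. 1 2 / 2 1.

Cell (r1,c1): row 1 has {1,2,3}; column 1 has {4,5} → 6.
Cell (r1,c4): row 1 has {1,2,3,6}; column 4 has {2,3,4} → 5.
Cell (r2,c4): row 2 has {2,3,4,5,6}; column 4 has {2,3,4,5} → 1.
Cell (r3,c3): row 3 has {3,5,6}; column 3 has {1,2,3,5} → 4.
Cell (r4,c4): row 4 has {3,4}; column 4 has {1,2,3,4,5} → 6.
Cell (r4,c6): row 4 has {3,4,6}; column 6 has {2,4,5,6} → 1.
Cell (r5,c3): row 5 has {2,4}; column 3 has {1,2,3,4,5} → 6.
Cell (r6,c6): row 6 has {4,5,6}; column 6 has {1,2,4,5,6} → 3.
Cell (r1,c2): row 1 has {1,2,3,5,6}; column 2 has {3,6} → 4.
Cell (r4,c1): row 4 has {1,3,4,6}; column 1 has {4,5,6} → 2.
Cell (r4,c2): row 4 has {1,2,3,4,6}; column 2 has {3,4,6} → 5.
Cell (r5,c2): row 5 has {2,4,6}; column 2 has {3,4,5,6} → 1.
Cell (r5,c5): row 5 has {1,2,4,6}; column 5 has {3,4,6} → 5.
Cell (r6,c1): row 6 has {3,4,5,6}; column 1 has {2,4,5,6} → 1.
Cell (r6,c5): row 6 has {1,3,4,5,6}; column 5 has {3,4,5,6} → 2.
Cell (r3,c2): row 3 has {3,4,5,6}; column 2 has {1,3,4,5,6} → 2.
Cell (r3,c5): row 3 has {2,3,4,5,6}; column 5 has {2,3,4,5,6} → 1.
Cell (r5,c1): row 5 has {1,2,4,5,6}; column 1 has {1,2,4,5,6} → 3.

6 4 1 5 3 2 / 4 3 2 1 6 5 / 5 2 4 3 1 6 / 2 5 3 6 4 1 / 3 1 6 2 5 4 / 1 6 5 4 2 3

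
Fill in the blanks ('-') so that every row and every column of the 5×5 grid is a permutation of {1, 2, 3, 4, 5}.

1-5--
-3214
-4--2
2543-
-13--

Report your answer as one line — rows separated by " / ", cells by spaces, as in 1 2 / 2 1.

1 2 5 4 3 / 5 3 2 1 4 / 3 4 1 5 2 / 2 5 4 3 1 / 4 1 3 2 5

(r1,c2): row 1 has {1,5}; column 2 has {1,3,4,5}, so it must be 2.
(r1,c4): row 1 has {1,2,5}; column 4 has {1,3}, so it must be 4.
(r1,c5): row 1 has {1,2,4,5}; column 5 has {2,4}, so it must be 3.
(r2,c1): row 2 has {1,2,3,4}; column 1 has {1,2}, so it must be 5.
(r3,c1): row 3 has {2,4}; column 1 has {1,2,5}, so it must be 3.
(r3,c3): row 3 has {2,3,4}; column 3 has {2,3,4,5}, so it must be 1.
(r3,c4): row 3 has {1,2,3,4}; column 4 has {1,3,4}, so it must be 5.
(r4,c5): row 4 has {2,3,4,5}; column 5 has {2,3,4}, so it must be 1.
(r5,c1): row 5 has {1,3}; column 1 has {1,2,3,5}, so it must be 4.
(r5,c4): row 5 has {1,3,4}; column 4 has {1,3,4,5}, so it must be 2.
(r5,c5): row 5 has {1,2,3,4}; column 5 has {1,2,3,4}, so it must be 5.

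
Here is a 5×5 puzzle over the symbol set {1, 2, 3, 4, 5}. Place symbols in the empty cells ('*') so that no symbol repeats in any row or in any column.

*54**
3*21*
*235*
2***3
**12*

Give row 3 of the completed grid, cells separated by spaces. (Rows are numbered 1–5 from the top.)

4 2 3 5 1

(r1,c1) = 1
(r1,c4) = 3
(r1,c5) = 2
(r2,c2) = 4
(r2,c5) = 5
(r3,c1) = 4
(r3,c5) = 1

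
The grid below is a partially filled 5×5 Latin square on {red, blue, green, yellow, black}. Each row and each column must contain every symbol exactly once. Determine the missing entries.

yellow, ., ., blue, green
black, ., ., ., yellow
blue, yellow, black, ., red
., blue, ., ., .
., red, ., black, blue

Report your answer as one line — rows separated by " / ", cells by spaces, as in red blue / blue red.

yellow black red blue green / black green blue red yellow / blue yellow black green red / red blue green yellow black / green red yellow black blue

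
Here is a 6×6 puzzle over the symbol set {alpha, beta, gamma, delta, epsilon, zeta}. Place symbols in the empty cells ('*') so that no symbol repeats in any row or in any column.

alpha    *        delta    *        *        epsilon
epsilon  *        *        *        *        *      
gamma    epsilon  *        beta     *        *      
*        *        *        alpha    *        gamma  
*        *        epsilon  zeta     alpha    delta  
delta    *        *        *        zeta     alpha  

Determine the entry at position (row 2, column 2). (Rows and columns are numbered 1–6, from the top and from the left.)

alpha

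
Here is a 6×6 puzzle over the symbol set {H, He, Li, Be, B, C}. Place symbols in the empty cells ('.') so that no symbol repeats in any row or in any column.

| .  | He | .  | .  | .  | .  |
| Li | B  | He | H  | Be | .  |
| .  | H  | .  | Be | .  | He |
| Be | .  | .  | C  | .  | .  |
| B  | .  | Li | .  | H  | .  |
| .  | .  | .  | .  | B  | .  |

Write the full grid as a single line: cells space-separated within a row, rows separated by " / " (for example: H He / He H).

H He Be B C Li / Li B He H Be C / C H B Be Li He / Be Li H C He B / B C Li He H Be / He Be C Li B H

(r2,c6) = C
(r3,c1) = C
(r3,c3) = B
(r3,c5) = Li
(r4,c2) = Li
(r4,c3) = H
(r4,c5) = He
(r4,c6) = B
(r5,c4) = He
(r5,c6) = Be
(r6,c4) = Li
(r6,c6) = H
(r1,c1) = H
(r1,c4) = B
(r1,c5) = C
(r1,c6) = Li
(r5,c2) = C
(r6,c1) = He
(r6,c2) = Be
(r6,c3) = C
(r1,c3) = Be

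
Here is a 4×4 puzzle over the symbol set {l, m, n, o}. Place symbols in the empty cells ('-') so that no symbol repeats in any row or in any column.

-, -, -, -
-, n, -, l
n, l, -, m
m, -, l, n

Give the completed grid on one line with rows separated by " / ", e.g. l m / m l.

l m n o / o n m l / n l o m / m o l n

(r1,c4) = o
(r2,c1) = o
(r2,c3) = m
(r3,c3) = o
(r4,c2) = o
(r1,c1) = l
(r1,c2) = m
(r1,c3) = n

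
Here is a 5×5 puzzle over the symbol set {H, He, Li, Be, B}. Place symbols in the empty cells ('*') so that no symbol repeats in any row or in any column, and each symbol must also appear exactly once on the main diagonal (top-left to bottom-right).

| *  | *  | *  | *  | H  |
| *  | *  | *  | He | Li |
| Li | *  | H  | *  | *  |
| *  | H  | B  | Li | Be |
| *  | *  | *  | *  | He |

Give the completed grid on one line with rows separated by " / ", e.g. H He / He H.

At row 2, column 3: row 2 has {He,Li}; column 3 has {H,B}; that leaves Be.
At row 3, column 5: row 3 has {H,Li}; column 5 has {H,He,Li,Be}; that leaves B.
At row 4, column 1: row 4 has {H,Li,Be,B}; column 1 has {Li}; that leaves He.
At row 5, column 3: row 5 has {He}; column 3 has {H,Be,B}; that leaves Li.
At row 1, column 3: row 1 has {H}; column 3 has {H,Li,Be,B}; that leaves He.
At row 2, column 2: row 2 has {He,Li,Be}; column 2 has {H}; the diagonal has {H,He,Li}; that leaves B.
At row 3, column 4: row 3 has {H,Li,B}; column 4 has {He,Li}; that leaves Be.
At row 5, column 2: row 5 has {He,Li}; column 2 has {H,B}; that leaves Be.
At row 1, column 1: row 1 has {H,He}; column 1 has {He,Li}; the diagonal has {H,He,Li,B}; that leaves Be.
At row 1, column 2: row 1 has {H,He,Be}; column 2 has {H,Be,B}; that leaves Li.
At row 1, column 4: row 1 has {H,He,Li,Be}; column 4 has {He,Li,Be}; that leaves B.
At row 2, column 1: row 2 has {He,Li,Be,B}; column 1 has {He,Li,Be}; that leaves H.
At row 3, column 2: row 3 has {H,Li,Be,B}; column 2 has {H,Li,Be,B}; that leaves He.
At row 5, column 1: row 5 has {He,Li,Be}; column 1 has {H,He,Li,Be}; that leaves B.
At row 5, column 4: row 5 has {He,Li,Be,B}; column 4 has {He,Li,Be,B}; that leaves H.

Be Li He B H / H B Be He Li / Li He H Be B / He H B Li Be / B Be Li H He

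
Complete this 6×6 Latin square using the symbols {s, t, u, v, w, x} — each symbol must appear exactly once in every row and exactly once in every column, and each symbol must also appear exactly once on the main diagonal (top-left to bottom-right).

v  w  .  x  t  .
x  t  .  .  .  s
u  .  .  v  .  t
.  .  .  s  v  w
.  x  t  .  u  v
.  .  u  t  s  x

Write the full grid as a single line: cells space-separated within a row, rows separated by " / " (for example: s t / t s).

v w s x t u / x t v u w s / u s w v x t / t u x s v w / s x t w u v / w v u t s x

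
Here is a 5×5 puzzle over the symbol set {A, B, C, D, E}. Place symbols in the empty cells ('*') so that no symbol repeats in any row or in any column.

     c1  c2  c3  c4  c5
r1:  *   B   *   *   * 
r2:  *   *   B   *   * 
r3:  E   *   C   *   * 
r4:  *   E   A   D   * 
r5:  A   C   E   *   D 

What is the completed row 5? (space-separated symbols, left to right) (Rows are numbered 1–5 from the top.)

A C E B D

row 1 has {B}; column 3 has {A,B,C,E} — only D is left for (r1,c3).
row 5 has {A,C,D,E}; column 4 has {D} — only B is left for (r5,c4).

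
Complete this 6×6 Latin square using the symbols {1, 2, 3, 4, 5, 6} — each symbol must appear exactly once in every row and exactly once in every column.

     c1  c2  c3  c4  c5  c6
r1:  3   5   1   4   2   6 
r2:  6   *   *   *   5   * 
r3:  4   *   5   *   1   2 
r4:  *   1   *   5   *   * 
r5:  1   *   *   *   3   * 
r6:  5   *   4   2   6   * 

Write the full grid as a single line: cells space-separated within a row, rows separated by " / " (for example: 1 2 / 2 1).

(r4,c1) = 2
(r4,c5) = 4
(r4,c6) = 3
(r5,c4) = 6
(r6,c2) = 3
(r6,c6) = 1
(r2,c6) = 4
(r3,c2) = 6
(r3,c4) = 3
(r4,c3) = 6
(r5,c3) = 2
(r5,c6) = 5
(r2,c2) = 2
(r2,c3) = 3
(r2,c4) = 1
(r5,c2) = 4

3 5 1 4 2 6 / 6 2 3 1 5 4 / 4 6 5 3 1 2 / 2 1 6 5 4 3 / 1 4 2 6 3 5 / 5 3 4 2 6 1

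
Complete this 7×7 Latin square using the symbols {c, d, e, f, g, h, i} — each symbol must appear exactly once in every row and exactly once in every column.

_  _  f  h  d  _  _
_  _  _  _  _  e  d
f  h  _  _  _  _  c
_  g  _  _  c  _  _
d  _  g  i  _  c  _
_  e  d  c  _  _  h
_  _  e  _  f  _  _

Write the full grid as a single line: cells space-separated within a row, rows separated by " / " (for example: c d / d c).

e c f h d i g / h i c f g e d / f h i d e g c / i g h e c d f / d f g i h c e / g e d c i f h / c d e g f h i

(r3,c3): row 3 has {c,f,h}; column 3 has {d,e,f,g}, so it must be i.
(r4,c3): row 4 has {c,g}; column 3 has {d,e,f,g,i}, so it must be h.
(r5,c2): row 5 has {c,d,g,i}; column 2 has {e,g,h}, so it must be f.
(r5,c7): row 5 has {c,d,f,g,i}; column 7 has {c,d,h}, so it must be e.
(r2,c3): row 2 has {d,e}; column 3 has {d,e,f,g,h,i}, so it must be c.
(r5,c5): row 5 has {c,d,e,f,g,i}; column 5 has {c,d,f}, so it must be h.
(r2,c2): row 2 has {c,d,e}; column 2 has {e,f,g,h}, so it must be i.
(r2,c5): row 2 has {c,d,e,i}; column 5 has {c,d,f,h}, so it must be g.
(r3,c5): row 3 has {c,f,h,i}; column 5 has {c,d,f,g,h}, so it must be e.
(r6,c5): row 6 has {c,d,e,h}; column 5 has {c,d,e,f,g,h}, so it must be i.
(r1,c2): row 1 has {d,f,h}; column 2 has {e,f,g,h,i}, so it must be c.
(r2,c1): row 2 has {c,d,e,g,i}; column 1 has {d,f}, so it must be h.
(r2,c4): row 2 has {c,d,e,g,h,i}; column 4 has {c,h,i}, so it must be f.
(r6,c1): row 6 has {c,d,e,h,i}; column 1 has {d,f,h}, so it must be g.
(r6,c6): row 6 has {c,d,e,g,h,i}; column 6 has {c,e}, so it must be f.
(r7,c2): row 7 has {e,f}; column 2 has {c,e,f,g,h,i}, so it must be d.
(r7,c4): row 7 has {d,e,f}; column 4 has {c,f,h,i}, so it must be g.
(r7,c7): row 7 has {d,e,f,g}; column 7 has {c,d,e,h}, so it must be i.
(r1,c7): row 1 has {c,d,f,h}; column 7 has {c,d,e,h,i}, so it must be g.
(r3,c4): row 3 has {c,e,f,h,i}; column 4 has {c,f,g,h,i}, so it must be d.
(r3,c6): row 3 has {c,d,e,f,h,i}; column 6 has {c,e,f}, so it must be g.
(r4,c4): row 4 has {c,g,h}; column 4 has {c,d,f,g,h,i}, so it must be e.
(r4,c7): row 4 has {c,e,g,h}; column 7 has {c,d,e,g,h,i}, so it must be f.
(r7,c1): row 7 has {d,e,f,g,i}; column 1 has {d,f,g,h}, so it must be c.
(r7,c6): row 7 has {c,d,e,f,g,i}; column 6 has {c,e,f,g}, so it must be h.
(r1,c6): row 1 has {c,d,f,g,h}; column 6 has {c,e,f,g,h}, so it must be i.
(r4,c1): row 4 has {c,e,f,g,h}; column 1 has {c,d,f,g,h}, so it must be i.
(r4,c6): row 4 has {c,e,f,g,h,i}; column 6 has {c,e,f,g,h,i}, so it must be d.
(r1,c1): row 1 has {c,d,f,g,h,i}; column 1 has {c,d,f,g,h,i}, so it must be e.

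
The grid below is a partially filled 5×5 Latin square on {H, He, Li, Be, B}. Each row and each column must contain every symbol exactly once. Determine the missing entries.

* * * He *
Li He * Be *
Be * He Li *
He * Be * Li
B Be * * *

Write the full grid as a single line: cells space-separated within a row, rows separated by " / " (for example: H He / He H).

H Li B He Be / Li He H Be B / Be B He Li H / He H Be B Li / B Be Li H He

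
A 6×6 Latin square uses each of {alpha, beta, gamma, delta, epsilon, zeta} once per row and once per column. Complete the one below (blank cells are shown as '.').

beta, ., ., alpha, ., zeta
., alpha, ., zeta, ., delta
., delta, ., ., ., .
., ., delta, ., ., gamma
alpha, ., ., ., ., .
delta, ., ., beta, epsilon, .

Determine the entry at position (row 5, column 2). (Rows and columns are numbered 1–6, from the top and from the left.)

zeta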